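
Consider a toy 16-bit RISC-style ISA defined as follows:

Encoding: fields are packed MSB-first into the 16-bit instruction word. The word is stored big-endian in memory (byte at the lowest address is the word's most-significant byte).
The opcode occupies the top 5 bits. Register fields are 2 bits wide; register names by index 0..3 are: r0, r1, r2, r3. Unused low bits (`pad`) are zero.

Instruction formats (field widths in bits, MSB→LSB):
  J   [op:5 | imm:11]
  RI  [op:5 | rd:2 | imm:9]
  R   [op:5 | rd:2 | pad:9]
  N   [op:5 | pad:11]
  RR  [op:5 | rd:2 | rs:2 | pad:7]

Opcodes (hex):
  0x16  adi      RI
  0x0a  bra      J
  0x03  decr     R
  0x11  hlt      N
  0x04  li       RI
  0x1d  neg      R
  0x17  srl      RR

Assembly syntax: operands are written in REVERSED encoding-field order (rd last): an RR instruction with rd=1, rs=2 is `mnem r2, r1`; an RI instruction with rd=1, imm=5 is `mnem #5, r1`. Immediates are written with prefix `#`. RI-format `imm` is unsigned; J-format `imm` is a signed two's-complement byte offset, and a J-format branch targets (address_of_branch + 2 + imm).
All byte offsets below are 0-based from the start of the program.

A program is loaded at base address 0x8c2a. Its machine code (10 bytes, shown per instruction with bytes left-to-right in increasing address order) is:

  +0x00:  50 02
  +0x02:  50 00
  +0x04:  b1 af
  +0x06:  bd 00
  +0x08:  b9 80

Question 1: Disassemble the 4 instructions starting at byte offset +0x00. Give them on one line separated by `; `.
bra #2; bra #0; adi #431, r0; srl r2, r2

[00] 50 02 → 0x5002
  top 5b → 0xa → bra [J]
  imm@[10:0]=0x2 ⇒ #2
[02] 50 00 → 0x5000
  top 5b → 0xa → bra [J]
  imm@[10:0]=0x0 ⇒ #0
[04] b1 af → 0xb1af
  top 5b → 0x16 → adi [RI]
  rd@[10:9]=0x0 ⇒ r0
  imm@[8:0]=0x1af ⇒ #431
[06] bd 00 → 0xbd00
  top 5b → 0x17 → srl [RR]
  rd@[10:9]=0x2 ⇒ r2
  rs@[8:7]=0x2 ⇒ r2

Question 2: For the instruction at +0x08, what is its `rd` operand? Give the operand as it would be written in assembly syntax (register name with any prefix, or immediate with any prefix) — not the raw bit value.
r0

[08] b9 80 → 0xb980
  op=0xb980>>11=0x17 ⇒ srl (RR)
  rd@[10:9]=0x0 ⇒ r0
  rs@[8:7]=0x3 ⇒ r3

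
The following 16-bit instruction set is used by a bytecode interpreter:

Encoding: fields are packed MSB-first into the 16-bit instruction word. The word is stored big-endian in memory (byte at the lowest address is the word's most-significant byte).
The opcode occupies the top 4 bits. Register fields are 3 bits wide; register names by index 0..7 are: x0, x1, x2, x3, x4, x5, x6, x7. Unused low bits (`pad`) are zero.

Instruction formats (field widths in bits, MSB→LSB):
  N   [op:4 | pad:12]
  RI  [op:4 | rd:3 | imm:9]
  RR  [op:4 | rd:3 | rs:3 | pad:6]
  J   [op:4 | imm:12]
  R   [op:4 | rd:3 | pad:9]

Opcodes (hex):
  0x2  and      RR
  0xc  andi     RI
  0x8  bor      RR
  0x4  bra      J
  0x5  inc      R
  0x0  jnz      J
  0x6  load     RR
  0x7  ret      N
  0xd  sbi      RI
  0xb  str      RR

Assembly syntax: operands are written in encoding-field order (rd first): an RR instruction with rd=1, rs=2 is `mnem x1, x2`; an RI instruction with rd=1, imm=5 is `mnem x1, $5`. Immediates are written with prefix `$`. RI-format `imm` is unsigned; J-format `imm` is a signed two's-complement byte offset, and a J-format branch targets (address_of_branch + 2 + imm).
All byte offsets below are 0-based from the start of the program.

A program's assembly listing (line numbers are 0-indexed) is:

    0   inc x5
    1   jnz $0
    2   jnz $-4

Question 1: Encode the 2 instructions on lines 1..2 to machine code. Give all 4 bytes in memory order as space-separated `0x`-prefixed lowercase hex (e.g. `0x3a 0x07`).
0x00 0x00 0x0f 0xfc

L1: jnz op=0x0:4|imm=0:12 ⇒ 0x0000 ⇒ big 00 00
L2: jnz op=0x0:4|imm=-4:12 ⇒ 0x0ffc ⇒ big 0f fc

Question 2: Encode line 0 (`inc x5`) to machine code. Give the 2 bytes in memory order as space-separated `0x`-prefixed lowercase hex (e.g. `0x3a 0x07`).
0x5a 0x00

line 0 (inc): pack op=0x5:4|rd=5:3|pad=0:9 = 0x5a00; big→ 5a 00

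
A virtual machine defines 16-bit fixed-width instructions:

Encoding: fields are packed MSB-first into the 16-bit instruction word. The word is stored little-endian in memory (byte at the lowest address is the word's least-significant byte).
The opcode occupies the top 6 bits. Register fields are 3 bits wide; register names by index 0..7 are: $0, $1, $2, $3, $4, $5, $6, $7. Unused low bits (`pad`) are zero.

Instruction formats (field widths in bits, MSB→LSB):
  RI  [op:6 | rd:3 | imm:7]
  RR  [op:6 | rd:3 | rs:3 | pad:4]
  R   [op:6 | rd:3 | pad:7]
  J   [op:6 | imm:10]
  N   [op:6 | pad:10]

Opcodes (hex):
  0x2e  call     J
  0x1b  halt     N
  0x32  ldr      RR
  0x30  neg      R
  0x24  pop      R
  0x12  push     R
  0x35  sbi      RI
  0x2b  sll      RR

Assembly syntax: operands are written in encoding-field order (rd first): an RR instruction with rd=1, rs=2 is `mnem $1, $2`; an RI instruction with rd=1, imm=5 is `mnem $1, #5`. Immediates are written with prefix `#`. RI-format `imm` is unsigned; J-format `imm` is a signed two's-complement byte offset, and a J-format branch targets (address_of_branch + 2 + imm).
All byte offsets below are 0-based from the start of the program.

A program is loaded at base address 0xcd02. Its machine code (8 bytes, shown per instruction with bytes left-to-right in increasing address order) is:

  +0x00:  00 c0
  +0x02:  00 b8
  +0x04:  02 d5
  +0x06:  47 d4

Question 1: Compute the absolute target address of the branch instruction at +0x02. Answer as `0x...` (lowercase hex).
0xcd06

[02] 00 b8 → 0xb800
  op=0xb800>>10=0x2e ⇒ call (J)
  imm: (w>>0)&0x3ff=0x0 → #0
  target = base 0xcd02 + off 0x02 + 2 + imm 0 = 0xcd06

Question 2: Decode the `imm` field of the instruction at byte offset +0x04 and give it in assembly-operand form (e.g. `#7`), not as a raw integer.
#2

+0x04: 02 d5 ⇒ word 0xd502 (little)
  opcode bits[15:10]=0x35: sbi/RI
  rd: (w>>7)&0x7=0x2 → $2
  imm: (w>>0)&0x7f=0x2 → #2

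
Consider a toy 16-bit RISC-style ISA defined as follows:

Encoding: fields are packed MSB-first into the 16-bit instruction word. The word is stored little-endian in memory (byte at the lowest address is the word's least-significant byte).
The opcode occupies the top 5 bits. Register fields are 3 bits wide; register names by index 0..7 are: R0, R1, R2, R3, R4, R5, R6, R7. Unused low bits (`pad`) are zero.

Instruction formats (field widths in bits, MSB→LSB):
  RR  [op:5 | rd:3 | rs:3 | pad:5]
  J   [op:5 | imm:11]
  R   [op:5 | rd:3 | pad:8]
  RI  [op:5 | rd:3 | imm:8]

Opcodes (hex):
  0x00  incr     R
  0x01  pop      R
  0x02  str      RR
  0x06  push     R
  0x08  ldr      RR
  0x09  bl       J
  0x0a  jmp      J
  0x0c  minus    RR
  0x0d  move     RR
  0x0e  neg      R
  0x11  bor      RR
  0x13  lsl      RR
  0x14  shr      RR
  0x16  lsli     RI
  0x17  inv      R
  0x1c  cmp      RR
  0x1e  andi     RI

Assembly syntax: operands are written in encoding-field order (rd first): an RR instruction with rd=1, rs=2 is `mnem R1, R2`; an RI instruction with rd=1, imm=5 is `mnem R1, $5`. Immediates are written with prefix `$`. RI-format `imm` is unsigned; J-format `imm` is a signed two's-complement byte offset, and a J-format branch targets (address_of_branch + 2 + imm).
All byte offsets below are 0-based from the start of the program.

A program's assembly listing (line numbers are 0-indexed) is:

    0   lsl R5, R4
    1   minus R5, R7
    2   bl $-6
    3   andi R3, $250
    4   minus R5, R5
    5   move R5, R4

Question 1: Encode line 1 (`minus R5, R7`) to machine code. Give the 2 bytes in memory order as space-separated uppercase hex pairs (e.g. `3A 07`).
1. minus fields op=0xc:5|rd=5:3|rs=7:3|pad=0:5 → word 65e0h → e0 65

E0 65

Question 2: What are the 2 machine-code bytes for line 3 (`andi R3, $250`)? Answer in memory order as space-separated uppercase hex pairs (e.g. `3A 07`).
3. andi fields op=0x1e:5|rd=3:3|imm=250:8 → word f3fah → fa f3

FA F3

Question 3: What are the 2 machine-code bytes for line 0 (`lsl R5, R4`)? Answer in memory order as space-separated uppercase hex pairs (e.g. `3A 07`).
0. lsl fields op=0x13:5|rd=5:3|rs=4:3|pad=0:5 → word 9d80h → 80 9d

80 9D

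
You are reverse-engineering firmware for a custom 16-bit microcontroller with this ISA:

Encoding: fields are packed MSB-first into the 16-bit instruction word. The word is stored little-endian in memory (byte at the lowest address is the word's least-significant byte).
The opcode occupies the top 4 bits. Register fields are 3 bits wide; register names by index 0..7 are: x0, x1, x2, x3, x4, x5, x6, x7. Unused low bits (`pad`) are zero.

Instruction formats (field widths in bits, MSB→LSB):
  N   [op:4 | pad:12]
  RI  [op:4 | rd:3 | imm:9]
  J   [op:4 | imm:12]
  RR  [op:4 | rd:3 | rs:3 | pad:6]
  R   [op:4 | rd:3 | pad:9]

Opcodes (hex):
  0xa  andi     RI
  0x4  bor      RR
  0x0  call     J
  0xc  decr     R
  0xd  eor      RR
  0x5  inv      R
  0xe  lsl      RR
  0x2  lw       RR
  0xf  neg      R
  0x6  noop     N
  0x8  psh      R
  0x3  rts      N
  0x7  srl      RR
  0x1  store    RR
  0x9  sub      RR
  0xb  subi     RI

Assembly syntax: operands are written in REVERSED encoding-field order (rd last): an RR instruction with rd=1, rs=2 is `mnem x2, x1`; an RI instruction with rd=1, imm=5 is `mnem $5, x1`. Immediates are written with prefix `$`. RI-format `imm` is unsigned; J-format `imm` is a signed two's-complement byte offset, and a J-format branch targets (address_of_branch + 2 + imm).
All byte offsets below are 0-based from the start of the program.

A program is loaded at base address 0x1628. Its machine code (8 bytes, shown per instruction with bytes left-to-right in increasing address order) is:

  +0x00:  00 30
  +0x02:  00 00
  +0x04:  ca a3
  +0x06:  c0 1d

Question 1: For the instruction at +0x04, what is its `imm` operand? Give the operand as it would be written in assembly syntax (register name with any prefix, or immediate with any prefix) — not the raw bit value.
$458

+0x04: ca a3 ⇒ word 0xa3ca (little)
  opcode bits[15:12]=0xa: andi/RI
  rd: (w>>9)&0x7=0x1 → x1
  imm: (w>>0)&0x1ff=0x1ca → $458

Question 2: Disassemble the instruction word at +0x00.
+0x00: 00 30 ⇒ word 0x3000 (little)
  top 4b → 0x3 → rts [N]

rts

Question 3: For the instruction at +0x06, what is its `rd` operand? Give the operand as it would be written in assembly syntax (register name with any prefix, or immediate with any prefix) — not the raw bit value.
x6

[06] c0 1d → 0x1dc0
  opcode bits[15:12]=0x1: store/RR
  [11:9] rd=6 = x6
  [8:6] rs=7 = x7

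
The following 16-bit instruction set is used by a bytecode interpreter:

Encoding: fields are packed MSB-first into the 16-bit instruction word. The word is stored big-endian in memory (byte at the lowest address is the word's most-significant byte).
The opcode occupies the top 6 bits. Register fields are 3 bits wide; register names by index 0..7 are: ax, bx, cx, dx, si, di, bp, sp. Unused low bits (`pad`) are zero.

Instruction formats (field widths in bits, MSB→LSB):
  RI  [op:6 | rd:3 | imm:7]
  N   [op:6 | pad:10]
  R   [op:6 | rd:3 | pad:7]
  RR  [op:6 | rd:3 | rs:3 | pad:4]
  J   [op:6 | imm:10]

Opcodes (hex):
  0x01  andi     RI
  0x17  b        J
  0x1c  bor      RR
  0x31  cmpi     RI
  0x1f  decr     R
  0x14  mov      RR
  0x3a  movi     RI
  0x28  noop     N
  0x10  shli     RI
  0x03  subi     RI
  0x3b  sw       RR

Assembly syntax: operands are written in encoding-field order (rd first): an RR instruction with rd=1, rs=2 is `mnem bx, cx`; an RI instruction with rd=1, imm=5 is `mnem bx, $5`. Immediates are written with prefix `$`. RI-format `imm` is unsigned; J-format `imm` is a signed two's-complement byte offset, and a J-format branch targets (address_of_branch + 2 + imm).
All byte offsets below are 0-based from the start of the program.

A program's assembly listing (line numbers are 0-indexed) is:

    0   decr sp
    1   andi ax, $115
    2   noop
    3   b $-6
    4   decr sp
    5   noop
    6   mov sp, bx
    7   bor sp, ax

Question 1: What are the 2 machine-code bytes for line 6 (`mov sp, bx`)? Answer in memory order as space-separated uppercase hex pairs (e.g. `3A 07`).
L6: mov op=0x14:6|rd=7:3|rs=1:3|pad=0:4 ⇒ 0x5390 ⇒ big 53 90

53 90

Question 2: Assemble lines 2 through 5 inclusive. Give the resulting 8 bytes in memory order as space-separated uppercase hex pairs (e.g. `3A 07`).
line 2 (noop): pack op=0x28:6|pad=0:10 = 0xa000; big→ a0 00
line 3 (b): pack op=0x17:6|imm=-6:10 = 0x5ffa; big→ 5f fa
line 4 (decr): pack op=0x1f:6|rd=7:3|pad=0:7 = 0x7f80; big→ 7f 80
line 5 (noop): pack op=0x28:6|pad=0:10 = 0xa000; big→ a0 00

A0 00 5F FA 7F 80 A0 00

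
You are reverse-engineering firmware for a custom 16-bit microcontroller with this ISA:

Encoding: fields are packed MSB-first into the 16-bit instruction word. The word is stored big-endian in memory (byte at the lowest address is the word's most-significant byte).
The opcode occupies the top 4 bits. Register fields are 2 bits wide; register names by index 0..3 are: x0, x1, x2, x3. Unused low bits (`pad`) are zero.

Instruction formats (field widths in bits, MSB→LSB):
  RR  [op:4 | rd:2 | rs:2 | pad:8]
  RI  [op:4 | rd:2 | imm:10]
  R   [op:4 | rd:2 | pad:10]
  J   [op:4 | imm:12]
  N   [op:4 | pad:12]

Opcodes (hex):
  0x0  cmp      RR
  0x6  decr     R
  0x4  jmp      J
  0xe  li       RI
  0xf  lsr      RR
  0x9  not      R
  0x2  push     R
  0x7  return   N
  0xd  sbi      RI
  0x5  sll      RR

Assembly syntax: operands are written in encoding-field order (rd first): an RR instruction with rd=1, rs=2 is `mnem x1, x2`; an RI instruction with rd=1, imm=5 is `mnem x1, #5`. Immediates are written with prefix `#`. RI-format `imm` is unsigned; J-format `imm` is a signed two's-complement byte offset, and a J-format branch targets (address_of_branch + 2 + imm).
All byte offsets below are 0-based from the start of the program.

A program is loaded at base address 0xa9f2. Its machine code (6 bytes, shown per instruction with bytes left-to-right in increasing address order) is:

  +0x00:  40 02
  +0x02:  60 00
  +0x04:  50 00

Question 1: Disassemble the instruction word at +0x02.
@+02  big-endian(60 00) = 0x6000
  top 4b → 0x6 → decr [R]
  rd@[11:10]=0x0 ⇒ x0

decr x0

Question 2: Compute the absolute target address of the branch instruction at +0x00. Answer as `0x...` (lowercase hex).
[00] 40 02 → 0x4002
  opcode bits[15:12]=0x4: jmp/J
  imm: (w>>0)&0xfff=0x2 → #2
  target = base 0xa9f2 + off 0x00 + 2 + imm 2 = 0xa9f6

0xa9f6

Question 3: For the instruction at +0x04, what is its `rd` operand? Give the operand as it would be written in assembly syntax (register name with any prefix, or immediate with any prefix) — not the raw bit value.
off 0x04: read 50 00 as big → 0x5000
  op=0x5000>>12=0x5 ⇒ sll (RR)
  rd: (w>>10)&0x3=0x0 → x0
  rs: (w>>8)&0x3=0x0 → x0

x0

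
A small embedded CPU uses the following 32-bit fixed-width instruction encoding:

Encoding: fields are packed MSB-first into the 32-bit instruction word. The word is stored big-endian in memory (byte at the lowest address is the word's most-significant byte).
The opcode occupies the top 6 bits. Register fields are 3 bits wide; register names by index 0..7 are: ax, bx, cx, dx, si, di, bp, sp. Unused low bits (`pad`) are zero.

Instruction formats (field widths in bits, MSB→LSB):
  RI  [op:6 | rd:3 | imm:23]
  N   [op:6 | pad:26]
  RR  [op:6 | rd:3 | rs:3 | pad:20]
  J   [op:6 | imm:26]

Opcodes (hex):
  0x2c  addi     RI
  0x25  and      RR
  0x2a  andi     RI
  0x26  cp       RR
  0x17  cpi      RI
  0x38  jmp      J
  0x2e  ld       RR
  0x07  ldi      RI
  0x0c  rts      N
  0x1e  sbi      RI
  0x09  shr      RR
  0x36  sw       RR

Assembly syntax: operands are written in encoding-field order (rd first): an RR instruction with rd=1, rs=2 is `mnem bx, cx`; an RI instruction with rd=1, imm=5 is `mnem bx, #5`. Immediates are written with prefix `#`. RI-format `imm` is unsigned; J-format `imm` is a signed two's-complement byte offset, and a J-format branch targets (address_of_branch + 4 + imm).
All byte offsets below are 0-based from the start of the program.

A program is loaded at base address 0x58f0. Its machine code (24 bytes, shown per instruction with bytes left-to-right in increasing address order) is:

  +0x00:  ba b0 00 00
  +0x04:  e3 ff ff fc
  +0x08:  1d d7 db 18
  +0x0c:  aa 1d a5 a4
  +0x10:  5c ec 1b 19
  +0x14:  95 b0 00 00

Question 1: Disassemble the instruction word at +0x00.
@+00  big-endian(ba b0 00 00) = 0xbab00000
  op=0xbab00000>>26=0x2e ⇒ ld (RR)
  rd@[25:23]=0x5 ⇒ di
  rs@[22:20]=0x3 ⇒ dx

ld di, dx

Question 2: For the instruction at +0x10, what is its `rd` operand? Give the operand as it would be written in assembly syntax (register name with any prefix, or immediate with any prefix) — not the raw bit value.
bx

off 0x10: read 5c ec 1b 19 as big → 0x5cec1b19
  opcode bits[31:26]=0x17: cpi/RI
  [25:23] rd=1 = bx
  [22:0] imm=7084825 = #7084825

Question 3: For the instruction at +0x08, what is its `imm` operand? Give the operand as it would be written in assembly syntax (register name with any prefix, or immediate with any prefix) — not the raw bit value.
[08] 1d d7 db 18 → 0x1dd7db18
  top 6b → 0x7 → ldi [RI]
  rd@[25:23]=0x3 ⇒ dx
  imm@[22:0]=0x57db18 ⇒ #5757720

#5757720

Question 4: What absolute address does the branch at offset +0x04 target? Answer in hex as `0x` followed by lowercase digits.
0x58f4

off 0x04: read e3 ff ff fc as big → 0xe3fffffc
  top 6b → 0x38 → jmp [J]
  [25:0] imm=67108860 (s26→-4) = #-4
  target = base 0x58f0 + off 0x04 + 4 + imm -4 = 0x58f4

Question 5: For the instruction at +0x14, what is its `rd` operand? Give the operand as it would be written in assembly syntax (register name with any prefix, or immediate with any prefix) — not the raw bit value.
@+14  big-endian(95 b0 00 00) = 0x95b00000
  opcode bits[31:26]=0x25: and/RR
  rd: (w>>23)&0x7=0x3 → dx
  rs: (w>>20)&0x7=0x3 → dx

dx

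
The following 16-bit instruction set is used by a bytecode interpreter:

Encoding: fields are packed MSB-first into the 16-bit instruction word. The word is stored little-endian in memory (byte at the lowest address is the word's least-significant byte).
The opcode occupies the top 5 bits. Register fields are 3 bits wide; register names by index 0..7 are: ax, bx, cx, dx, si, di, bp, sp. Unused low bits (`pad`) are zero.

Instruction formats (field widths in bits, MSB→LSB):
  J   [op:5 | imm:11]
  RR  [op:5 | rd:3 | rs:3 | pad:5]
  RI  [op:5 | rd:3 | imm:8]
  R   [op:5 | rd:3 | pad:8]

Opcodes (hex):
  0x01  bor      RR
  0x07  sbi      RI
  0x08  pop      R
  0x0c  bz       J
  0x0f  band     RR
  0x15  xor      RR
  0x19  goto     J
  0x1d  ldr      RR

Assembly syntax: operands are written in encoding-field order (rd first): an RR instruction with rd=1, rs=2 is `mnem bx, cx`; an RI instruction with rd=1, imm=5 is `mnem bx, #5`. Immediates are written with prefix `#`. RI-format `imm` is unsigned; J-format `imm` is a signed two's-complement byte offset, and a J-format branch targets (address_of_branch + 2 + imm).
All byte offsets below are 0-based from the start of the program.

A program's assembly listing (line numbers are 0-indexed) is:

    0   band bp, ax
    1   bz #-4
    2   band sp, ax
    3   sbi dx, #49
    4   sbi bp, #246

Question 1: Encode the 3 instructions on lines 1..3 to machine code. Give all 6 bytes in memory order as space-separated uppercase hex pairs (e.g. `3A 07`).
FC 67 00 7F 31 3B

line 1 (bz): pack op=0xc:5|imm=-4:11 = 0x67fc; little→ fc 67
line 2 (band): pack op=0xf:5|rd=7:3|rs=0:3|pad=0:5 = 0x7f00; little→ 00 7f
line 3 (sbi): pack op=0x7:5|rd=3:3|imm=49:8 = 0x3b31; little→ 31 3b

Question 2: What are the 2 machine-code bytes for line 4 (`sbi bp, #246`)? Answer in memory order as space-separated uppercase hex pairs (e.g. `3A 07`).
L4: sbi op=0x7:5|rd=6:3|imm=246:8 ⇒ 0x3ef6 ⇒ little f6 3e

F6 3E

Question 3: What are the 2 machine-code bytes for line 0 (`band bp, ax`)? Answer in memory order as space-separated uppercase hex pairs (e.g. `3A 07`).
L0: band op=0xf:5|rd=6:3|rs=0:3|pad=0:5 ⇒ 0x7e00 ⇒ little 00 7e

00 7E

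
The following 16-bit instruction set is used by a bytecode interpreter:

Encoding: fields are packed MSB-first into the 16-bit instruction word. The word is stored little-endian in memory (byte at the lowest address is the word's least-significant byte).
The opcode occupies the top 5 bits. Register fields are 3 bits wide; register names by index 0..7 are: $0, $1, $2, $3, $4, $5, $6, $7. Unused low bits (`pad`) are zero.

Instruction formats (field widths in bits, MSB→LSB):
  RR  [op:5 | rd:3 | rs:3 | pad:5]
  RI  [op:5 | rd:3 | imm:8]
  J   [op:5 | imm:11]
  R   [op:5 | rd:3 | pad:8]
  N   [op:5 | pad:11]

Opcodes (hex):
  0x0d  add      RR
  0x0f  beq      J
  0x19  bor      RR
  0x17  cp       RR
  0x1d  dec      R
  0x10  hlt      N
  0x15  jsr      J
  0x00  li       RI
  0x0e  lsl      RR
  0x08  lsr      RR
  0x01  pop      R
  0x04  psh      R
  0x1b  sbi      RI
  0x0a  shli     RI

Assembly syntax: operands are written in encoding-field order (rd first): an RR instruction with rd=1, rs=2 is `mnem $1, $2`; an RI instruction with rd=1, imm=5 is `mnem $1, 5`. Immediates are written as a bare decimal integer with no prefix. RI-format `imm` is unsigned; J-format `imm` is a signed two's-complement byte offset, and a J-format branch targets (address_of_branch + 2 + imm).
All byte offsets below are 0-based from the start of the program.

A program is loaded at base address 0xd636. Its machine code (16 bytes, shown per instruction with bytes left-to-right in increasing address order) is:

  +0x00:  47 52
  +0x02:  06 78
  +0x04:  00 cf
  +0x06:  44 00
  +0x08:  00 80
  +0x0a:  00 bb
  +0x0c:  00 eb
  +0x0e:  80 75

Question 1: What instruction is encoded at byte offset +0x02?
beq 6

off 0x02: read 06 78 as little → 0x7806
  top 5b → 0xf → beq [J]
  imm@[10:0]=0x6 ⇒ 6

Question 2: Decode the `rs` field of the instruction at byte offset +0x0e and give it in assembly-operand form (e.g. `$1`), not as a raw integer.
[0e] 80 75 → 0x7580
  op=0x7580>>11=0xe ⇒ lsl (RR)
  rd: (w>>8)&0x7=0x5 → $5
  rs: (w>>5)&0x7=0x4 → $4

$4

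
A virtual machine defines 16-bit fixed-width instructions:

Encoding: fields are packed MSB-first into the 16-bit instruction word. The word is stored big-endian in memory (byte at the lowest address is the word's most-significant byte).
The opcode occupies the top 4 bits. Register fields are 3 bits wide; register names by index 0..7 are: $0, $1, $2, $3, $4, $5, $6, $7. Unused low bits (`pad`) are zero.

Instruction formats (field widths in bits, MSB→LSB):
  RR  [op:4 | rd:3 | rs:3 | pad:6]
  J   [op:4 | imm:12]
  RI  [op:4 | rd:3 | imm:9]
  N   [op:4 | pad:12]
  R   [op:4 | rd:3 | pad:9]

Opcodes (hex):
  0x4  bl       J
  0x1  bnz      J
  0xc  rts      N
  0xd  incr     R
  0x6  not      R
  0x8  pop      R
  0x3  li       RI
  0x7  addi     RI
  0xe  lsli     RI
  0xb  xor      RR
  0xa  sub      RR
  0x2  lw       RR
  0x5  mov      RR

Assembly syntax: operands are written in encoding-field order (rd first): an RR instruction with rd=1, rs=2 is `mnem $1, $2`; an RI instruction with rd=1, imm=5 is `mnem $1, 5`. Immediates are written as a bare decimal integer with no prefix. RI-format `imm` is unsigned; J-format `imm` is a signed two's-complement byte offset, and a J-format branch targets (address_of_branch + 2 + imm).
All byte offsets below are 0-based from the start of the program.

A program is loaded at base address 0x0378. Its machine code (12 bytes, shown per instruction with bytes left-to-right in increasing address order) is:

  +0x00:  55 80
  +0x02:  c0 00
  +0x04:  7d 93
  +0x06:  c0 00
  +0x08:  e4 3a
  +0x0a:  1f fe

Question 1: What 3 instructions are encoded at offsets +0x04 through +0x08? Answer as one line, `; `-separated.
addi $6, 403; rts; lsli $2, 58

@+04  big-endian(7d 93) = 0x7d93
  op=0x7d93>>12=0x7 ⇒ addi (RI)
  [11:9] rd=6 = $6
  [8:0] imm=403 = 403
@+06  big-endian(c0 00) = 0xc000
  op=0xc000>>12=0xc ⇒ rts (N)
@+08  big-endian(e4 3a) = 0xe43a
  op=0xe43a>>12=0xe ⇒ lsli (RI)
  [11:9] rd=2 = $2
  [8:0] imm=58 = 58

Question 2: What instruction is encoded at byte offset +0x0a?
off 0x0a: read 1f fe as big → 0x1ffe
  opcode bits[15:12]=0x1: bnz/J
  imm@[11:0]=0xffe (s12→-2) ⇒ -2

bnz -2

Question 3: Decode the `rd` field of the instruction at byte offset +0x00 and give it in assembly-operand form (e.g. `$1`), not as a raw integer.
@+00  big-endian(55 80) = 0x5580
  top 4b → 0x5 → mov [RR]
  rd: (w>>9)&0x7=0x2 → $2
  rs: (w>>6)&0x7=0x6 → $6

$2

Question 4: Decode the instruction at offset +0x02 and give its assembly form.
off 0x02: read c0 00 as big → 0xc000
  top 4b → 0xc → rts [N]

rts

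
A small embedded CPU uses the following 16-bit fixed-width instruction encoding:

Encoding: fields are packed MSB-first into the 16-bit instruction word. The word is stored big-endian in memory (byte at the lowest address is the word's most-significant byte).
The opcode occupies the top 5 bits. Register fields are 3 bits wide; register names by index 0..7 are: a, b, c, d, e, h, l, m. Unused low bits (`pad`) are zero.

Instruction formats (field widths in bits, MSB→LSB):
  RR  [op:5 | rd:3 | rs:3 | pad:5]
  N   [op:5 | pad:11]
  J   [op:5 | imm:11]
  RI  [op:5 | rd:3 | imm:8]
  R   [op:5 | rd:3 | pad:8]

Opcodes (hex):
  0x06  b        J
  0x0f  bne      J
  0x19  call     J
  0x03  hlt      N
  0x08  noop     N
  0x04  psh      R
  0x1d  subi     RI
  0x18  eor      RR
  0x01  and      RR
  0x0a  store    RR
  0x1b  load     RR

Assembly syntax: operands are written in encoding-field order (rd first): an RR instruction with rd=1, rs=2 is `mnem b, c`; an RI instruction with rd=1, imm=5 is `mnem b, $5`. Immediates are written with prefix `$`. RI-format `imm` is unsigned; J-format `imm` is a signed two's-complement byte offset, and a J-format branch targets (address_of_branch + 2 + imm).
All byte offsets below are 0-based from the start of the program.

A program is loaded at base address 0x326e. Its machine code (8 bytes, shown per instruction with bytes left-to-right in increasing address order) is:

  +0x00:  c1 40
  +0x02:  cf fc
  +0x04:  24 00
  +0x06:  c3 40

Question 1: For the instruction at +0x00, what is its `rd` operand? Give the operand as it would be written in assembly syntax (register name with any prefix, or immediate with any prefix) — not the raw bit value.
+0x00: c1 40 ⇒ word 0xc140 (big)
  op=0xc140>>11=0x18 ⇒ eor (RR)
  rd@[10:8]=0x1 ⇒ b
  rs@[7:5]=0x2 ⇒ c

b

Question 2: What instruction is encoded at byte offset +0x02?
off 0x02: read cf fc as big → 0xcffc
  top 5b → 0x19 → call [J]
  [10:0] imm=2044 (s11→-4) = $-4

call $-4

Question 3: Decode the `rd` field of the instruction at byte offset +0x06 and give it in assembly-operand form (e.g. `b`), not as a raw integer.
d

[06] c3 40 → 0xc340
  top 5b → 0x18 → eor [RR]
  [10:8] rd=3 = d
  [7:5] rs=2 = c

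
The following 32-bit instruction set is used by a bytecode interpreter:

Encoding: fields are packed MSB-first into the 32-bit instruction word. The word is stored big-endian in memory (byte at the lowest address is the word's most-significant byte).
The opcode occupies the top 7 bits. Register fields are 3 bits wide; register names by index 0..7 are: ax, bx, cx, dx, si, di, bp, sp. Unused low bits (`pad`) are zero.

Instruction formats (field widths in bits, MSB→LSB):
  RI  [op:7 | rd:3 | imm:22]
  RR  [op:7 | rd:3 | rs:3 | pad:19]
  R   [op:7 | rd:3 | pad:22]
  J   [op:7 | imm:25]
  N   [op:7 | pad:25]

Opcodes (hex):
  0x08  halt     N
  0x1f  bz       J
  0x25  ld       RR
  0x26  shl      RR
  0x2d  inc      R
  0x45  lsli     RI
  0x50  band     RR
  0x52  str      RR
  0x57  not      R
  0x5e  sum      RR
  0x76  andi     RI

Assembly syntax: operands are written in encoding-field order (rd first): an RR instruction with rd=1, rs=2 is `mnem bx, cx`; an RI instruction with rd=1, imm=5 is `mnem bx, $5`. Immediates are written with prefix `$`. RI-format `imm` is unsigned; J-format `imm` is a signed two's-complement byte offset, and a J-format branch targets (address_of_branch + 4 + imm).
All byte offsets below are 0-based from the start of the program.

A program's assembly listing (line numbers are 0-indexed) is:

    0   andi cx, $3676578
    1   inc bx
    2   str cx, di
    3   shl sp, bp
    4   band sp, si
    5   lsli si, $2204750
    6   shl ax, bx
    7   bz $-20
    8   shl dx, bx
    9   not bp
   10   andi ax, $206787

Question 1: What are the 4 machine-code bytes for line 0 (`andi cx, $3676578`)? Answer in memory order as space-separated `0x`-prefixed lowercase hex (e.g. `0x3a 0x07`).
0. andi fields op=0x76:7|rd=2:3|imm=3676578:22 → word ecb819a2h → ec b8 19 a2

0xec 0xb8 0x19 0xa2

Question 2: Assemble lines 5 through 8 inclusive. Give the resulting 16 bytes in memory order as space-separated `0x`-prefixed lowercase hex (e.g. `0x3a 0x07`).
0x8b 0x21 0xa4 0x4e 0x4c 0x08 0x00 0x00 0x3f 0xff 0xff 0xec 0x4c 0xc8 0x00 0x00

L5: lsli op=0x45:7|rd=4:3|imm=2204750:22 ⇒ 0x8b21a44e ⇒ big 8b 21 a4 4e
L6: shl op=0x26:7|rd=0:3|rs=1:3|pad=0:19 ⇒ 0x4c080000 ⇒ big 4c 08 00 00
L7: bz op=0x1f:7|imm=-20:25 ⇒ 0x3fffffec ⇒ big 3f ff ff ec
L8: shl op=0x26:7|rd=3:3|rs=1:3|pad=0:19 ⇒ 0x4cc80000 ⇒ big 4c c8 00 00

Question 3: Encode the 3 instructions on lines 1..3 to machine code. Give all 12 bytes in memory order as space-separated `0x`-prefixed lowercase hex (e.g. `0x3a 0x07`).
0x5a 0x40 0x00 0x00 0xa4 0xa8 0x00 0x00 0x4d 0xf0 0x00 0x00

line 1 (inc): pack op=0x2d:7|rd=1:3|pad=0:22 = 0x5a400000; big→ 5a 40 00 00
line 2 (str): pack op=0x52:7|rd=2:3|rs=5:3|pad=0:19 = 0xa4a80000; big→ a4 a8 00 00
line 3 (shl): pack op=0x26:7|rd=7:3|rs=6:3|pad=0:19 = 0x4df00000; big→ 4d f0 00 00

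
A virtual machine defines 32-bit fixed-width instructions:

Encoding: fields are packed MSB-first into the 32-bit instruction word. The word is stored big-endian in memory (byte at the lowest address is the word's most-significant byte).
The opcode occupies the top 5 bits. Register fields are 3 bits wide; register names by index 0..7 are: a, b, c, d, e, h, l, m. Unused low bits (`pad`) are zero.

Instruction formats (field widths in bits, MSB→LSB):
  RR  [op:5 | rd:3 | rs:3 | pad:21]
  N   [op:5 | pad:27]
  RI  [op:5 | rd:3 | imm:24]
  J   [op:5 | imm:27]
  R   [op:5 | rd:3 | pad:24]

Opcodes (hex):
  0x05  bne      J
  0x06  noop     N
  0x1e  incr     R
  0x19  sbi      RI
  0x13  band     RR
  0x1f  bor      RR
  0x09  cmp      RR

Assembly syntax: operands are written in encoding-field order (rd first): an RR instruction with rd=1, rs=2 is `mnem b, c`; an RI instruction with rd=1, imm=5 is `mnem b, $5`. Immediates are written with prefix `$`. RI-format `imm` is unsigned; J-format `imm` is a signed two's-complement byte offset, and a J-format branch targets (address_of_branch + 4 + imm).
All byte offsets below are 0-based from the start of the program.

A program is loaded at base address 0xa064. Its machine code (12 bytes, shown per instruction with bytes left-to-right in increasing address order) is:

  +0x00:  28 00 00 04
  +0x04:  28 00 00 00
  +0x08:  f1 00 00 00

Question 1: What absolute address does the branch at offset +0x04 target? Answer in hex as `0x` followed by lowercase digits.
+0x04: 28 00 00 00 ⇒ word 0x28000000 (big)
  top 5b → 0x5 → bne [J]
  imm@[26:0]=0x0 ⇒ $0
  target = base 0xa064 + off 0x04 + 4 + imm 0 = 0xa06c

0xa06c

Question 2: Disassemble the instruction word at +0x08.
@+08  big-endian(f1 00 00 00) = 0xf1000000
  top 5b → 0x1e → incr [R]
  rd: (w>>24)&0x7=0x1 → b

incr b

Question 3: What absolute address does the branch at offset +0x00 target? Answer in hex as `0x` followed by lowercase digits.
0xa06c

+0x00: 28 00 00 04 ⇒ word 0x28000004 (big)
  opcode bits[31:27]=0x5: bne/J
  [26:0] imm=4 = $4
  target = base 0xa064 + off 0x00 + 4 + imm 4 = 0xa06c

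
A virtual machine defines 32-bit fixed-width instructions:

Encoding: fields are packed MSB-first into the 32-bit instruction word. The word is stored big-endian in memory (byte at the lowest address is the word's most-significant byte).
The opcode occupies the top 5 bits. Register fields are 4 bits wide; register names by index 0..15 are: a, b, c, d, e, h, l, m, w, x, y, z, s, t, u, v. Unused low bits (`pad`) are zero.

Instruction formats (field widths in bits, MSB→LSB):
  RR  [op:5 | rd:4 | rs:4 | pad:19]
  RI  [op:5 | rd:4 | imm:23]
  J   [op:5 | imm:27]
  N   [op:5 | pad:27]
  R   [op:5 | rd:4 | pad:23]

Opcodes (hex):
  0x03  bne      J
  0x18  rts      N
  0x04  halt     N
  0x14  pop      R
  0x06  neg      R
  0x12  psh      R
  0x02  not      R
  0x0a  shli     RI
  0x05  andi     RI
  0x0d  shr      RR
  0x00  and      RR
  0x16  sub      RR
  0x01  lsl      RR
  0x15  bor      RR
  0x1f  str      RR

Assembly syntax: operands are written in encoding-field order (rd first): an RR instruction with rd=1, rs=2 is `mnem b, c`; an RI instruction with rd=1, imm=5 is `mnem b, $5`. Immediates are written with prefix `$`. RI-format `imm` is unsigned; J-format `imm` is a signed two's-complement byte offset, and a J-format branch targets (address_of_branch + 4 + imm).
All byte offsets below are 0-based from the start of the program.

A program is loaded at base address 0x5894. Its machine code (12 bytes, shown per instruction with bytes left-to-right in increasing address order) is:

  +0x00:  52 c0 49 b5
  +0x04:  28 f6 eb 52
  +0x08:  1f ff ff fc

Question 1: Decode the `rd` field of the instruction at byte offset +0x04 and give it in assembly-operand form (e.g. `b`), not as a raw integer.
[04] 28 f6 eb 52 → 0x28f6eb52
  top 5b → 0x5 → andi [RI]
  [26:23] rd=1 = b
  [22:0] imm=7793490 = $7793490

b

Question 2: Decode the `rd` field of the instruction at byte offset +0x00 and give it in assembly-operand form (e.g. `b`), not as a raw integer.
off 0x00: read 52 c0 49 b5 as big → 0x52c049b5
  opcode bits[31:27]=0xa: shli/RI
  rd: (w>>23)&0xf=0x5 → h
  imm: (w>>0)&0x7fffff=0x4049b5 → $4213173

h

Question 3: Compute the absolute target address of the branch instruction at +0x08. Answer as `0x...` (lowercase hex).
off 0x08: read 1f ff ff fc as big → 0x1ffffffc
  opcode bits[31:27]=0x3: bne/J
  imm: (w>>0)&0x7ffffff=0x7fffffc (s27→-4) → $-4
  target = base 0x5894 + off 0x08 + 4 + imm -4 = 0x589c

0x589c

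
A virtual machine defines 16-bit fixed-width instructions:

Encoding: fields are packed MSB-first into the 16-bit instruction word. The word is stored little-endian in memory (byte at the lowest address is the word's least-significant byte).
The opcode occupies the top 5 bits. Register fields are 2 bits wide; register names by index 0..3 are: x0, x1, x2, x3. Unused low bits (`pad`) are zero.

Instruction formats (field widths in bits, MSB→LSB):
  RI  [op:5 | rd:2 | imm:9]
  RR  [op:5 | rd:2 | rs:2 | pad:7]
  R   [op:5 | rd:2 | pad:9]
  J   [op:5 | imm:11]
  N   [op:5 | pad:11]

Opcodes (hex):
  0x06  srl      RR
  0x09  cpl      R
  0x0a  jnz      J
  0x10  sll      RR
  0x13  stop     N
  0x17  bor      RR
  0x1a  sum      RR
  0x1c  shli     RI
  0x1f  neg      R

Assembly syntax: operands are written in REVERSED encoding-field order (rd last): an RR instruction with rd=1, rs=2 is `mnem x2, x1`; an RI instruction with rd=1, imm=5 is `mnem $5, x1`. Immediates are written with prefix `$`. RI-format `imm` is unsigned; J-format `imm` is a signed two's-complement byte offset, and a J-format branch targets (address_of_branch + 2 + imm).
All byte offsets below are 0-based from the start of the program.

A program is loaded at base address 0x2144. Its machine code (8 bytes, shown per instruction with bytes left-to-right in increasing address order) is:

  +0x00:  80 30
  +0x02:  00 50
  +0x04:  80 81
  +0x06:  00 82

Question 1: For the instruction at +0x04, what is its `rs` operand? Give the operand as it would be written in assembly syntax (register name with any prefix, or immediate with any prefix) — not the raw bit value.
off 0x04: read 80 81 as little → 0x8180
  opcode bits[15:11]=0x10: sll/RR
  rd: (w>>9)&0x3=0x0 → x0
  rs: (w>>7)&0x3=0x3 → x3

x3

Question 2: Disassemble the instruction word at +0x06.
sll x0, x1

@+06  little-endian(00 82) = 0x8200
  opcode bits[15:11]=0x10: sll/RR
  rd: (w>>9)&0x3=0x1 → x1
  rs: (w>>7)&0x3=0x0 → x0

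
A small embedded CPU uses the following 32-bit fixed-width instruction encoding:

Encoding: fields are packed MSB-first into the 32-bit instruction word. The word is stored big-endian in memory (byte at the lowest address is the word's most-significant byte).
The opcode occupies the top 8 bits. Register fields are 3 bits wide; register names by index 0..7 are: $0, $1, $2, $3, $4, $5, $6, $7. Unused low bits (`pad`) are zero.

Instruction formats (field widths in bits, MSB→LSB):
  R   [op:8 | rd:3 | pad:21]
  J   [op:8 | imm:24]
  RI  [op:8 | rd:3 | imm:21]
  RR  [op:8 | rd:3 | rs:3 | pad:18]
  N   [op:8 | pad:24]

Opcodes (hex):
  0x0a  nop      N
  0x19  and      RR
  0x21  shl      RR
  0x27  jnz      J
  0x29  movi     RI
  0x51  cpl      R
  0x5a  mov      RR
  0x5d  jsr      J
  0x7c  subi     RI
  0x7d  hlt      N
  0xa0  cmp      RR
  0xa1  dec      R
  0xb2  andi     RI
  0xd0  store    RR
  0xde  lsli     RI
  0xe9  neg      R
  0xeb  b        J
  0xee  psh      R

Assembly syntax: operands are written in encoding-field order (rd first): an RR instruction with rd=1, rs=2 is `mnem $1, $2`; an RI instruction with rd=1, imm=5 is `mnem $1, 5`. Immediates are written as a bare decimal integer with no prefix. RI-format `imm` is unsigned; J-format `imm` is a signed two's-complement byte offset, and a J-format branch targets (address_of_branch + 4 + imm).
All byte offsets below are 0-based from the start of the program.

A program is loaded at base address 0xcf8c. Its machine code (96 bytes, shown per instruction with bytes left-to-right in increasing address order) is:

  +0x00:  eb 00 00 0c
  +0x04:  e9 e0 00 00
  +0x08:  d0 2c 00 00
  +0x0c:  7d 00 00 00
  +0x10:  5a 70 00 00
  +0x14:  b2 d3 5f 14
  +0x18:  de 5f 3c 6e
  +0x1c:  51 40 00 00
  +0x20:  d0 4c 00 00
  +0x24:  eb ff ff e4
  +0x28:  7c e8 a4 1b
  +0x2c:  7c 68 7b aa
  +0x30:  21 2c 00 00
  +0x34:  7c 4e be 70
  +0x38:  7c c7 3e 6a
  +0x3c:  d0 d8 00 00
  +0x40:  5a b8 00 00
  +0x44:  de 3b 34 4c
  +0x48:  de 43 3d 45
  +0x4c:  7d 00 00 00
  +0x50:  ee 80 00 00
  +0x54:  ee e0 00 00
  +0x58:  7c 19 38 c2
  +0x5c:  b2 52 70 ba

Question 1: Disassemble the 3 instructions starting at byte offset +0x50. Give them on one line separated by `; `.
+0x50: ee 80 00 00 ⇒ word 0xee800000 (big)
  top 8b → 0xee → psh [R]
  rd@[23:21]=0x4 ⇒ $4
+0x54: ee e0 00 00 ⇒ word 0xeee00000 (big)
  top 8b → 0xee → psh [R]
  rd@[23:21]=0x7 ⇒ $7
+0x58: 7c 19 38 c2 ⇒ word 0x7c1938c2 (big)
  top 8b → 0x7c → subi [RI]
  rd@[23:21]=0x0 ⇒ $0
  imm@[20:0]=0x1938c2 ⇒ 1652930

psh $4; psh $7; subi $0, 1652930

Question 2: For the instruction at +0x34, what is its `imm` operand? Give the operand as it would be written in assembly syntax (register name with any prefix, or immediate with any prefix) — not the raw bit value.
[34] 7c 4e be 70 → 0x7c4ebe70
  opcode bits[31:24]=0x7c: subi/RI
  rd@[23:21]=0x2 ⇒ $2
  imm@[20:0]=0xebe70 ⇒ 966256

966256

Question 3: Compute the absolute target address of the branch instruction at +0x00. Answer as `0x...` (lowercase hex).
0xcf9c

[00] eb 00 00 0c → 0xeb00000c
  top 8b → 0xeb → b [J]
  imm: (w>>0)&0xffffff=0xc → 12
  target = base 0xcf8c + off 0x00 + 4 + imm 12 = 0xcf9c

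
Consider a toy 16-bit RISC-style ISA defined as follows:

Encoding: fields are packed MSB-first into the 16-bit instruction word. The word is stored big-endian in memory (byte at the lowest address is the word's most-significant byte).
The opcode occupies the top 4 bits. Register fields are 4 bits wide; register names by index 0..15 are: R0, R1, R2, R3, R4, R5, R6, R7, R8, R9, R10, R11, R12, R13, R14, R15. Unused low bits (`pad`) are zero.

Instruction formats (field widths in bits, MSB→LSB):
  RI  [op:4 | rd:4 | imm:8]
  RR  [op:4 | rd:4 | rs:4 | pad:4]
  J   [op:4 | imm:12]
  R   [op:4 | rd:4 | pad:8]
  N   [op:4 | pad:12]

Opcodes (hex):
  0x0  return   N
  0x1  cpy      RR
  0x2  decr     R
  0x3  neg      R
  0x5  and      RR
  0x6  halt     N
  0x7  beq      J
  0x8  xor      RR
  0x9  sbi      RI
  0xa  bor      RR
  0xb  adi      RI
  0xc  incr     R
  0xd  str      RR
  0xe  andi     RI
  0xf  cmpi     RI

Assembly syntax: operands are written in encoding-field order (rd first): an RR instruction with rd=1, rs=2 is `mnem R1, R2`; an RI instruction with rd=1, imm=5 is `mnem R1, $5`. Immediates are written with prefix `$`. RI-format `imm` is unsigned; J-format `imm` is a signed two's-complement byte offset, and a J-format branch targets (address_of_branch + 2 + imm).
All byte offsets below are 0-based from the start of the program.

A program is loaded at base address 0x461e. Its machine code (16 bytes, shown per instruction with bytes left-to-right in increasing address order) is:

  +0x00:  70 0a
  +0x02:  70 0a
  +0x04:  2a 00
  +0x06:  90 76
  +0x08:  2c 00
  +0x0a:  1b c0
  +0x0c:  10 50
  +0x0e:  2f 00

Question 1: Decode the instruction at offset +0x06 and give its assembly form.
@+06  big-endian(90 76) = 0x9076
  op=0x9076>>12=0x9 ⇒ sbi (RI)
  rd@[11:8]=0x0 ⇒ R0
  imm@[7:0]=0x76 ⇒ $118

sbi R0, $118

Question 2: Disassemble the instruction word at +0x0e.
decr R15

+0x0e: 2f 00 ⇒ word 0x2f00 (big)
  top 4b → 0x2 → decr [R]
  rd: (w>>8)&0xf=0xf → R15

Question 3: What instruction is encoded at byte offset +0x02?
beq $10

+0x02: 70 0a ⇒ word 0x700a (big)
  op=0x700a>>12=0x7 ⇒ beq (J)
  [11:0] imm=10 = $10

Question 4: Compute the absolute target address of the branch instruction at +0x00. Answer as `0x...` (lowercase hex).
0x462a

@+00  big-endian(70 0a) = 0x700a
  opcode bits[15:12]=0x7: beq/J
  imm@[11:0]=0xa ⇒ $10
  target = base 0x461e + off 0x00 + 2 + imm 10 = 0x462a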